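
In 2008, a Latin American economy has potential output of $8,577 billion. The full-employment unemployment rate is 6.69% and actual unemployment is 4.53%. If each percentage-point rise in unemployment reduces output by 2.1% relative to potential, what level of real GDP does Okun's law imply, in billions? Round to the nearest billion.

Unemployment gap = 4.53 - 6.69 = -2.16 points, so the output gap is -2.1 × (-2.16) = 4.536%.
Actual GDP = 8577 × (1 + 4.536/100) = 8577 × 1.04536 ≈ 8966 billion.

$8,966 billion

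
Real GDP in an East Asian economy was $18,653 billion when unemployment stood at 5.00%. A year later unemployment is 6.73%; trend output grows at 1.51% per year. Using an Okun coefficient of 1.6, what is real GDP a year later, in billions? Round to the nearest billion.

$18,418 billion

Δu = 6.73 - 5 = 1.73 points.
Okun's law (growth form): g_Y = g_Y* - β × Δu = 1.51 - 1.6 × (1.73) = 1.51 - 2.768 = -1.258%.
Real GDP in the next year = 18653 × (1 - 1.258/100) = 18653 × 0.98742 ≈ 18418 billion.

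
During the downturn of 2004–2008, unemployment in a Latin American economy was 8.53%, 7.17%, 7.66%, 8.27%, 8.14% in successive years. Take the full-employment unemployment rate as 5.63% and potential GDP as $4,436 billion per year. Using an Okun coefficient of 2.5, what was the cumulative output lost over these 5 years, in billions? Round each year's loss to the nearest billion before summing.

Year 2004: gap = -2.5 × (8.53 - 5.63) = -7.25%, loss ≈ 4436 × 7.25/100 ≈ 322.
Year 2005: gap = -2.5 × (7.17 - 5.63) = -3.85%, loss ≈ 4436 × 3.85/100 ≈ 171.
Year 2006: gap = -2.5 × (7.66 - 5.63) = -5.075%, loss ≈ 4436 × 5.075/100 ≈ 225.
Year 2007: gap = -2.5 × (8.27 - 5.63) = -6.6%, loss ≈ 4436 × 6.6/100 ≈ 293.
Year 2008: gap = -2.5 × (8.14 - 5.63) = -6.275%, loss ≈ 4436 × 6.275/100 ≈ 278.
Total lost output = 322 + 171 + 225 + 293 + 278 = 1289 billion.

$1,289 billion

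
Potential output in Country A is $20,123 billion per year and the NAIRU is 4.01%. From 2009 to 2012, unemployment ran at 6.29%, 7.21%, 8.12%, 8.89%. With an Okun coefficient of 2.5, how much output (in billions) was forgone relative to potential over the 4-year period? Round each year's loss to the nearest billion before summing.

$7,280 billion

Year 2009: gap = -2.5 × (6.29 - 4.01) = -5.7%, loss ≈ 20123 × 5.7/100 ≈ 1147.
Year 2010: gap = -2.5 × (7.21 - 4.01) = -8%, loss ≈ 20123 × 8/100 ≈ 1610.
Year 2011: gap = -2.5 × (8.12 - 4.01) = -10.275%, loss ≈ 20123 × 10.275/100 ≈ 2068.
Year 2012: gap = -2.5 × (8.89 - 4.01) = -12.2%, loss ≈ 20123 × 12.2/100 ≈ 2455.
Total lost output = 1147 + 1610 + 2068 + 2455 = 7280 billion.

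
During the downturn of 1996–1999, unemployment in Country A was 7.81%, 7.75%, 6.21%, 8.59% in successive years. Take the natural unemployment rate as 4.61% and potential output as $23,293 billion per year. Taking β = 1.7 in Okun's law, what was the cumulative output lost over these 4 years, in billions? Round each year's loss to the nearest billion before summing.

Year 1996: gap = -1.7 × (7.81 - 4.61) = -5.44%, loss ≈ 23293 × 5.44/100 ≈ 1267.
Year 1997: gap = -1.7 × (7.75 - 4.61) = -5.338%, loss ≈ 23293 × 5.338/100 ≈ 1243.
Year 1998: gap = -1.7 × (6.21 - 4.61) = -2.72%, loss ≈ 23293 × 2.72/100 ≈ 634.
Year 1999: gap = -1.7 × (8.59 - 4.61) = -6.766%, loss ≈ 23293 × 6.766/100 ≈ 1576.
Total lost output = 1267 + 1243 + 634 + 1576 = 4720 billion.

$4,720 billion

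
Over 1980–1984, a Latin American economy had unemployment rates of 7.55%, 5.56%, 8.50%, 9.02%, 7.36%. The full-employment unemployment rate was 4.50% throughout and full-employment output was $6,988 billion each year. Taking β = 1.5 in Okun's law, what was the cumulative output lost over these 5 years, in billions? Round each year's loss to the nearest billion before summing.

Year 1980: gap = -1.5 × (7.55 - 4.5) = -4.575%, loss ≈ 6988 × 4.575/100 ≈ 320.
Year 1981: gap = -1.5 × (5.56 - 4.5) = -1.59%, loss ≈ 6988 × 1.59/100 ≈ 111.
Year 1982: gap = -1.5 × (8.5 - 4.5) = -6%, loss ≈ 6988 × 6/100 ≈ 419.
Year 1983: gap = -1.5 × (9.02 - 4.5) = -6.78%, loss ≈ 6988 × 6.78/100 ≈ 474.
Year 1984: gap = -1.5 × (7.36 - 4.5) = -4.29%, loss ≈ 6988 × 4.29/100 ≈ 300.
Total lost output = 320 + 111 + 419 + 474 + 300 = 1624 billion.

$1,624 billion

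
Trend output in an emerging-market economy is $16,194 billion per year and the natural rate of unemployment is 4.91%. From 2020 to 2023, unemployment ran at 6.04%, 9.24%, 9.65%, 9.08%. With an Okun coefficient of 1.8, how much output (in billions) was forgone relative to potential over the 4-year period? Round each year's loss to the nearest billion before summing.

Year 2020: gap = -1.8 × (6.04 - 4.91) = -2.034%, loss ≈ 16194 × 2.034/100 ≈ 329.
Year 2021: gap = -1.8 × (9.24 - 4.91) = -7.794%, loss ≈ 16194 × 7.794/100 ≈ 1262.
Year 2022: gap = -1.8 × (9.65 - 4.91) = -8.532%, loss ≈ 16194 × 8.532/100 ≈ 1382.
Year 2023: gap = -1.8 × (9.08 - 4.91) = -7.506%, loss ≈ 16194 × 7.506/100 ≈ 1216.
Total lost output = 329 + 1262 + 1382 + 1216 = 4189 billion.

$4,189 billion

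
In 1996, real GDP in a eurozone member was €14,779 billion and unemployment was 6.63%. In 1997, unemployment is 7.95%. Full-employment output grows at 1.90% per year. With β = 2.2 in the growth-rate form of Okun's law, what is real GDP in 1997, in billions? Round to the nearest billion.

€14,631 billion

Δu = 7.95 - 6.63 = 1.32 points.
Okun's law (growth form): g_Y = g_Y* - β × Δu = 1.90 - 2.2 × (1.32) = 1.9 - 2.904 = -1.004%.
Real GDP in the next year = 14779 × (1 - 1.004/100) = 14779 × 0.98996 ≈ 14631 billion.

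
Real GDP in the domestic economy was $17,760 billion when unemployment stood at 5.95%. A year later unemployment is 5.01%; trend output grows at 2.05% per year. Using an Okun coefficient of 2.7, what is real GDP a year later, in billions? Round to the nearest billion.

Δu = 5.01 - 5.95 = -0.94 points.
Okun's law (growth form): g_Y = g_Y* - β × Δu = 2.05 - 2.7 × (-0.94) = 2.05 + 2.538 = 4.588%.
Real GDP in the next year = 17760 × (1 + 4.588/100) = 17760 × 1.04588 ≈ 18575 billion.

$18,575 billion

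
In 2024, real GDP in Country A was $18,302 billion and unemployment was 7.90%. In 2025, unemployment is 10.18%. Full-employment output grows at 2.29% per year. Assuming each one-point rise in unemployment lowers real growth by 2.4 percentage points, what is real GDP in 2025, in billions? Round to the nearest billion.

Δu = 10.18 - 7.9 = 2.28 points.
Okun's law (growth form): g_Y = g_Y* - β × Δu = 2.29 - 2.4 × (2.28) = 2.29 - 5.472 = -3.182%.
Real GDP in the next year = 18302 × (1 - 3.182/100) = 18302 × 0.96818 ≈ 17720 billion.

$17,720 billion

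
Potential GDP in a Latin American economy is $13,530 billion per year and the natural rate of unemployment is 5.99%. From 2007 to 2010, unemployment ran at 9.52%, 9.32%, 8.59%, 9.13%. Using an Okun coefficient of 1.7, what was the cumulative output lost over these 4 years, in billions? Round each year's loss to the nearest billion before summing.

Year 2007: gap = -1.7 × (9.52 - 5.99) = -6.001%, loss ≈ 13530 × 6.001/100 ≈ 812.
Year 2008: gap = -1.7 × (9.32 - 5.99) = -5.661%, loss ≈ 13530 × 5.661/100 ≈ 766.
Year 2009: gap = -1.7 × (8.59 - 5.99) = -4.42%, loss ≈ 13530 × 4.42/100 ≈ 598.
Year 2010: gap = -1.7 × (9.13 - 5.99) = -5.338%, loss ≈ 13530 × 5.338/100 ≈ 722.
Total lost output = 812 + 766 + 598 + 722 = 2898 billion.

$2,898 billion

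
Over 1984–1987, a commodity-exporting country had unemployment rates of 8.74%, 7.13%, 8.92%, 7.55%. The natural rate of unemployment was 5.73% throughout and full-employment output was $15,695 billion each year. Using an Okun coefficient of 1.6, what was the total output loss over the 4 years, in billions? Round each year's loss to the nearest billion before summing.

Year 1984: gap = -1.6 × (8.74 - 5.73) = -4.816%, loss ≈ 15695 × 4.816/100 ≈ 756.
Year 1985: gap = -1.6 × (7.13 - 5.73) = -2.24%, loss ≈ 15695 × 2.24/100 ≈ 352.
Year 1986: gap = -1.6 × (8.92 - 5.73) = -5.104%, loss ≈ 15695 × 5.104/100 ≈ 801.
Year 1987: gap = -1.6 × (7.55 - 5.73) = -2.912%, loss ≈ 15695 × 2.912/100 ≈ 457.
Total lost output = 756 + 352 + 801 + 457 = 2366 billion.

$2,366 billion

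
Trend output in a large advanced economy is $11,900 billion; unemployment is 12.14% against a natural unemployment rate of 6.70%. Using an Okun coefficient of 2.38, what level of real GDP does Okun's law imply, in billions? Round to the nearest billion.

$10,359 billion

Unemployment gap = 12.14 - 6.7 = 5.44 points, so the output gap is -2.38 × 5.44 = -12.9472%.
Actual GDP = 11900 × (1 - 12.9472/100) = 11900 × 0.870528 ≈ 10359 billion.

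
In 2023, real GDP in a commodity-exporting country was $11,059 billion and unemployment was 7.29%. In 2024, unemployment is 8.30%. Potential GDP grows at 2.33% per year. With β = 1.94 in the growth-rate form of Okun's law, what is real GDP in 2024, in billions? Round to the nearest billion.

$11,100 billion

Δu = 8.3 - 7.29 = 1.01 points.
Okun's law (growth form): g_Y = g_Y* - β × Δu = 2.33 - 1.94 × (1.01) = 2.33 - 1.9594 = 0.3706%.
Real GDP in the next year = 11059 × (1 + 0.3706/100) = 11059 × 1.003706 ≈ 11100 billion.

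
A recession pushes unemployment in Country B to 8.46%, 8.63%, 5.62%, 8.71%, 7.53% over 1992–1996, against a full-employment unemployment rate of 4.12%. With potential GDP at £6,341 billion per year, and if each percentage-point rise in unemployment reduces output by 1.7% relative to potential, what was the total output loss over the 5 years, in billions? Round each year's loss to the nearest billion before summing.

Year 1992: gap = -1.7 × (8.46 - 4.12) = -7.378%, loss ≈ 6341 × 7.378/100 ≈ 468.
Year 1993: gap = -1.7 × (8.63 - 4.12) = -7.667%, loss ≈ 6341 × 7.667/100 ≈ 486.
Year 1994: gap = -1.7 × (5.62 - 4.12) = -2.55%, loss ≈ 6341 × 2.55/100 ≈ 162.
Year 1995: gap = -1.7 × (8.71 - 4.12) = -7.803%, loss ≈ 6341 × 7.803/100 ≈ 495.
Year 1996: gap = -1.7 × (7.53 - 4.12) = -5.797%, loss ≈ 6341 × 5.797/100 ≈ 368.
Total lost output = 468 + 486 + 162 + 495 + 368 = 1979 billion.

£1,979 billion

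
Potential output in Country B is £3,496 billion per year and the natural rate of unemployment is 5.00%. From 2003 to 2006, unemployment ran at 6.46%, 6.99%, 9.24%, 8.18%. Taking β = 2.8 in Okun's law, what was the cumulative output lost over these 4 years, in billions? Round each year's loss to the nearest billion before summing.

Year 2003: gap = -2.8 × (6.46 - 5) = -4.088%, loss ≈ 3496 × 4.088/100 ≈ 143.
Year 2004: gap = -2.8 × (6.99 - 5) = -5.572%, loss ≈ 3496 × 5.572/100 ≈ 195.
Year 2005: gap = -2.8 × (9.24 - 5) = -11.872%, loss ≈ 3496 × 11.872/100 ≈ 415.
Year 2006: gap = -2.8 × (8.18 - 5) = -8.904%, loss ≈ 3496 × 8.904/100 ≈ 311.
Total lost output = 143 + 195 + 415 + 311 = 1064 billion.

£1,064 billion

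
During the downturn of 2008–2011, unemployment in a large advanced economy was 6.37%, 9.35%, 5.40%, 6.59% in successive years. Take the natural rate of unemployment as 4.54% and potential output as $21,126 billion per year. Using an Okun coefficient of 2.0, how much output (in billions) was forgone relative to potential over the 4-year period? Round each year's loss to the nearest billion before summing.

$4,034 billion

Year 2008: gap = -2.0 × (6.37 - 4.54) = -3.66%, loss ≈ 21126 × 3.66/100 ≈ 773.
Year 2009: gap = -2.0 × (9.35 - 4.54) = -9.62%, loss ≈ 21126 × 9.62/100 ≈ 2032.
Year 2010: gap = -2.0 × (5.4 - 4.54) = -1.72%, loss ≈ 21126 × 1.72/100 ≈ 363.
Year 2011: gap = -2.0 × (6.59 - 4.54) = -4.1%, loss ≈ 21126 × 4.1/100 ≈ 866.
Total lost output = 773 + 2032 + 363 + 866 = 4034 billion.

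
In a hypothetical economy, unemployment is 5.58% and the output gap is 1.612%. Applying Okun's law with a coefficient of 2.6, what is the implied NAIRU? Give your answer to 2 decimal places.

From Okun's law, u - u* = -(output gap)/β = -(1.612)/2.6 = -0.62 points.
So u* = 5.58 + 0.62 = 6.20%.

6.20%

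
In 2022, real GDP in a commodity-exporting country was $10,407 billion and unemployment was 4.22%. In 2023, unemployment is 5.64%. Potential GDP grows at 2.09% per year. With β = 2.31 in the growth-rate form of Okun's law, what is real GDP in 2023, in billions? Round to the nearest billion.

Δu = 5.64 - 4.22 = 1.42 points.
Okun's law (growth form): g_Y = g_Y* - β × Δu = 2.09 - 2.31 × (1.42) = 2.09 - 3.2802 = -1.1902%.
Real GDP in the next year = 10407 × (1 - 1.1902/100) = 10407 × 0.988098 ≈ 10283 billion.

$10,283 billion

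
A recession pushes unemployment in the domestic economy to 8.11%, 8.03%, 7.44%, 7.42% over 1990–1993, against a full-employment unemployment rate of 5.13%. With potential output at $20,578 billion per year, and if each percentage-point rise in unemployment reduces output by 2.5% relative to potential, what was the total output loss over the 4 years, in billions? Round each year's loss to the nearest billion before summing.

$5,391 billion

Year 1990: gap = -2.5 × (8.11 - 5.13) = -7.45%, loss ≈ 20578 × 7.45/100 ≈ 1533.
Year 1991: gap = -2.5 × (8.03 - 5.13) = -7.25%, loss ≈ 20578 × 7.25/100 ≈ 1492.
Year 1992: gap = -2.5 × (7.44 - 5.13) = -5.775%, loss ≈ 20578 × 5.775/100 ≈ 1188.
Year 1993: gap = -2.5 × (7.42 - 5.13) = -5.725%, loss ≈ 20578 × 5.725/100 ≈ 1178.
Total lost output = 1533 + 1492 + 1188 + 1178 = 5391 billion.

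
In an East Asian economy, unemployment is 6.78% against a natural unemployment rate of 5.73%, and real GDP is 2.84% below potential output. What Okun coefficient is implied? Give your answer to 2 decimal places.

Okun's law: output gap = -β × (u - u*).
-2.84 = -β × (6.78 - 5.73) = -β × 1.05, so β = 2.84/1.05 = 2.70.

β ≈ 2.70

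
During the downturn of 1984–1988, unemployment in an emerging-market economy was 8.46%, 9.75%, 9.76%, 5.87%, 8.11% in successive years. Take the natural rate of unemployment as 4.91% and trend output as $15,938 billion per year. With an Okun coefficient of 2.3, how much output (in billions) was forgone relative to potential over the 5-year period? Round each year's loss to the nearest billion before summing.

Year 1984: gap = -2.3 × (8.46 - 4.91) = -8.165%, loss ≈ 15938 × 8.165/100 ≈ 1301.
Year 1985: gap = -2.3 × (9.75 - 4.91) = -11.132%, loss ≈ 15938 × 11.132/100 ≈ 1774.
Year 1986: gap = -2.3 × (9.76 - 4.91) = -11.155%, loss ≈ 15938 × 11.155/100 ≈ 1778.
Year 1987: gap = -2.3 × (5.87 - 4.91) = -2.208%, loss ≈ 15938 × 2.208/100 ≈ 352.
Year 1988: gap = -2.3 × (8.11 - 4.91) = -7.36%, loss ≈ 15938 × 7.36/100 ≈ 1173.
Total lost output = 1301 + 1774 + 1778 + 352 + 1173 = 6378 billion.

$6,378 billion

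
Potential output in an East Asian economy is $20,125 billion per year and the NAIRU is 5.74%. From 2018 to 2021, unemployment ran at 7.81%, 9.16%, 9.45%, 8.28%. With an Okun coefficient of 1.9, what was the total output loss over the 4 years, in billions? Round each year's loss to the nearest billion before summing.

Year 2018: gap = -1.9 × (7.81 - 5.74) = -3.933%, loss ≈ 20125 × 3.933/100 ≈ 792.
Year 2019: gap = -1.9 × (9.16 - 5.74) = -6.498%, loss ≈ 20125 × 6.498/100 ≈ 1308.
Year 2020: gap = -1.9 × (9.45 - 5.74) = -7.049%, loss ≈ 20125 × 7.049/100 ≈ 1419.
Year 2021: gap = -1.9 × (8.28 - 5.74) = -4.826%, loss ≈ 20125 × 4.826/100 ≈ 971.
Total lost output = 792 + 1308 + 1419 + 971 = 4490 billion.

$4,490 billion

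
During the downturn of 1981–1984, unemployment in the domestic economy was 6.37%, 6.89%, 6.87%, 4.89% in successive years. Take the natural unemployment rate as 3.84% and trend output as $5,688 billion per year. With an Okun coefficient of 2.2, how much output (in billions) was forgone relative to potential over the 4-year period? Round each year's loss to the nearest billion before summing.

Year 1981: gap = -2.2 × (6.37 - 3.84) = -5.566%, loss ≈ 5688 × 5.566/100 ≈ 317.
Year 1982: gap = -2.2 × (6.89 - 3.84) = -6.71%, loss ≈ 5688 × 6.71/100 ≈ 382.
Year 1983: gap = -2.2 × (6.87 - 3.84) = -6.666%, loss ≈ 5688 × 6.666/100 ≈ 379.
Year 1984: gap = -2.2 × (4.89 - 3.84) = -2.31%, loss ≈ 5688 × 2.31/100 ≈ 131.
Total lost output = 317 + 382 + 379 + 131 = 1209 billion.

$1,209 billion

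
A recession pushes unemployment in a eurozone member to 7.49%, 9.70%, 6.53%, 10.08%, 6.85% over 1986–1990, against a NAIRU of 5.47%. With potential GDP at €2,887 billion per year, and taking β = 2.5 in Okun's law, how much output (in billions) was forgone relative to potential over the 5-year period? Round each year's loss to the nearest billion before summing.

€961 billion

Year 1986: gap = -2.5 × (7.49 - 5.47) = -5.05%, loss ≈ 2887 × 5.05/100 ≈ 146.
Year 1987: gap = -2.5 × (9.7 - 5.47) = -10.575%, loss ≈ 2887 × 10.575/100 ≈ 305.
Year 1988: gap = -2.5 × (6.53 - 5.47) = -2.65%, loss ≈ 2887 × 2.65/100 ≈ 77.
Year 1989: gap = -2.5 × (10.08 - 5.47) = -11.525%, loss ≈ 2887 × 11.525/100 ≈ 333.
Year 1990: gap = -2.5 × (6.85 - 5.47) = -3.45%, loss ≈ 2887 × 3.45/100 ≈ 100.
Total lost output = 146 + 305 + 77 + 333 + 100 = 961 billion.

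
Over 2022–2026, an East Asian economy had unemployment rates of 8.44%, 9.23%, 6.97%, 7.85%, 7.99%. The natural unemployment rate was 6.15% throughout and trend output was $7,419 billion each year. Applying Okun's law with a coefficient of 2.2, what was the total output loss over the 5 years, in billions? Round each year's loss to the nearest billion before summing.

$1,588 billion

Year 2022: gap = -2.2 × (8.44 - 6.15) = -5.038%, loss ≈ 7419 × 5.038/100 ≈ 374.
Year 2023: gap = -2.2 × (9.23 - 6.15) = -6.776%, loss ≈ 7419 × 6.776/100 ≈ 503.
Year 2024: gap = -2.2 × (6.97 - 6.15) = -1.804%, loss ≈ 7419 × 1.804/100 ≈ 134.
Year 2025: gap = -2.2 × (7.85 - 6.15) = -3.74%, loss ≈ 7419 × 3.74/100 ≈ 277.
Year 2026: gap = -2.2 × (7.99 - 6.15) = -4.048%, loss ≈ 7419 × 4.048/100 ≈ 300.
Total lost output = 374 + 503 + 134 + 277 + 300 = 1588 billion.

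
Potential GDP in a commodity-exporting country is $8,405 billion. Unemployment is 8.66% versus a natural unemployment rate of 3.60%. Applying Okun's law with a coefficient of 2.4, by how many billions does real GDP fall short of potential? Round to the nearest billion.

$1,021 billion

Output gap = -2.4 × (8.66 - 3.6) = -2.4 × 5.06 = -12.144%.
Actual GDP ≈ 8405 × 0.87856 ≈ 7384 billion, so the shortfall is 8405 - 7384 = 1021 billion.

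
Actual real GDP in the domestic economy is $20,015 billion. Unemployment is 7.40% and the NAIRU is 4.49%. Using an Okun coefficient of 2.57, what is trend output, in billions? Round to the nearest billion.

Unemployment gap = 7.4 - 4.49 = 2.91 points, so output gap = -2.57 × 2.91 = -7.4787%.
Since Y = Y* × (1 + gap/100), Y* = 20015/0.925213 ≈ 21633 billion.

$21,633 billion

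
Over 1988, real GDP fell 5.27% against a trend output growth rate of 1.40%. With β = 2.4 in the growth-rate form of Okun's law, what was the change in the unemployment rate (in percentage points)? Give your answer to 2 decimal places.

2.78 percentage points

Growth-rate Okun's law: g_Y = g_Y* - β × Δu, so Δu = (g_Y* - g_Y)/β.
Δu = (1.4 + 5.27)/2.4 = 6.67/2.4 = 2.78 percentage points.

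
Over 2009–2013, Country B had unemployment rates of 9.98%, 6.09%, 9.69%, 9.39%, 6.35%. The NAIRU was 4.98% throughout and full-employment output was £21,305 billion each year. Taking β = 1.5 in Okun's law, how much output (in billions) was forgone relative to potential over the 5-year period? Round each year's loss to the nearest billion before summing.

Year 2009: gap = -1.5 × (9.98 - 4.98) = -7.5%, loss ≈ 21305 × 7.5/100 ≈ 1598.
Year 2010: gap = -1.5 × (6.09 - 4.98) = -1.665%, loss ≈ 21305 × 1.665/100 ≈ 355.
Year 2011: gap = -1.5 × (9.69 - 4.98) = -7.065%, loss ≈ 21305 × 7.065/100 ≈ 1505.
Year 2012: gap = -1.5 × (9.39 - 4.98) = -6.615%, loss ≈ 21305 × 6.615/100 ≈ 1409.
Year 2013: gap = -1.5 × (6.35 - 4.98) = -2.055%, loss ≈ 21305 × 2.055/100 ≈ 438.
Total lost output = 1598 + 355 + 1505 + 1409 + 438 = 5305 billion.

£5,305 billion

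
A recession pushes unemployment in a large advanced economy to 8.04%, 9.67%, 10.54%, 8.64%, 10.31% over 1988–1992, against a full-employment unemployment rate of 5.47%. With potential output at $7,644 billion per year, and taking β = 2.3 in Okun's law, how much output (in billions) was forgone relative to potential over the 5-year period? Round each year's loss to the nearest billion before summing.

Year 1988: gap = -2.3 × (8.04 - 5.47) = -5.911%, loss ≈ 7644 × 5.911/100 ≈ 452.
Year 1989: gap = -2.3 × (9.67 - 5.47) = -9.66%, loss ≈ 7644 × 9.66/100 ≈ 738.
Year 1990: gap = -2.3 × (10.54 - 5.47) = -11.661%, loss ≈ 7644 × 11.661/100 ≈ 891.
Year 1991: gap = -2.3 × (8.64 - 5.47) = -7.291%, loss ≈ 7644 × 7.291/100 ≈ 557.
Year 1992: gap = -2.3 × (10.31 - 5.47) = -11.132%, loss ≈ 7644 × 11.132/100 ≈ 851.
Total lost output = 452 + 738 + 891 + 557 + 851 = 3489 billion.

$3,489 billion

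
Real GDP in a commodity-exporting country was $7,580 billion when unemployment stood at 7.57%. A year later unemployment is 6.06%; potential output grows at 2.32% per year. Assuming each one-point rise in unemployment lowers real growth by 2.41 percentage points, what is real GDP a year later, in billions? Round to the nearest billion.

Δu = 6.06 - 7.57 = -1.51 points.
Okun's law (growth form): g_Y = g_Y* - β × Δu = 2.32 - 2.41 × (-1.51) = 2.32 + 3.6391 = 5.9591%.
Real GDP in the next year = 7580 × (1 + 5.9591/100) = 7580 × 1.059591 ≈ 8032 billion.

$8,032 billion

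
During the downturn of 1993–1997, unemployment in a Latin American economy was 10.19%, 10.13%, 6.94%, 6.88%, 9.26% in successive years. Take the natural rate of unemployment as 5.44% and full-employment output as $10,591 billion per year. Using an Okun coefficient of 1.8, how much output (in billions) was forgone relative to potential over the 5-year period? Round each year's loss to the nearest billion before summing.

$3,089 billion

Year 1993: gap = -1.8 × (10.19 - 5.44) = -8.55%, loss ≈ 10591 × 8.55/100 ≈ 906.
Year 1994: gap = -1.8 × (10.13 - 5.44) = -8.442%, loss ≈ 10591 × 8.442/100 ≈ 894.
Year 1995: gap = -1.8 × (6.94 - 5.44) = -2.7%, loss ≈ 10591 × 2.7/100 ≈ 286.
Year 1996: gap = -1.8 × (6.88 - 5.44) = -2.592%, loss ≈ 10591 × 2.592/100 ≈ 275.
Year 1997: gap = -1.8 × (9.26 - 5.44) = -6.876%, loss ≈ 10591 × 6.876/100 ≈ 728.
Total lost output = 906 + 894 + 286 + 275 + 728 = 3089 billion.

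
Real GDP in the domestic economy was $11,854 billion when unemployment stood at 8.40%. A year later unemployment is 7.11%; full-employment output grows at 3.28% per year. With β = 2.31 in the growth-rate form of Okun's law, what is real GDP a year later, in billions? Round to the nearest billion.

$12,596 billion

Δu = 7.11 - 8.4 = -1.29 points.
Okun's law (growth form): g_Y = g_Y* - β × Δu = 3.28 - 2.31 × (-1.29) = 3.28 + 2.9799 = 6.2599%.
Real GDP in the next year = 11854 × (1 + 6.2599/100) = 11854 × 1.062599 ≈ 12596 billion.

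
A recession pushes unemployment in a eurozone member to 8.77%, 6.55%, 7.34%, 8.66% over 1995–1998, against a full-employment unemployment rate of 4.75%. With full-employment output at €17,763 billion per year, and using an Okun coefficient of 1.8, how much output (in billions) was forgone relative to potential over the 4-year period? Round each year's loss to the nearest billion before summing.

Year 1995: gap = -1.8 × (8.77 - 4.75) = -7.236%, loss ≈ 17763 × 7.236/100 ≈ 1285.
Year 1996: gap = -1.8 × (6.55 - 4.75) = -3.24%, loss ≈ 17763 × 3.24/100 ≈ 576.
Year 1997: gap = -1.8 × (7.34 - 4.75) = -4.662%, loss ≈ 17763 × 4.662/100 ≈ 828.
Year 1998: gap = -1.8 × (8.66 - 4.75) = -7.038%, loss ≈ 17763 × 7.038/100 ≈ 1250.
Total lost output = 1285 + 576 + 828 + 1250 = 3939 billion.

€3,939 billion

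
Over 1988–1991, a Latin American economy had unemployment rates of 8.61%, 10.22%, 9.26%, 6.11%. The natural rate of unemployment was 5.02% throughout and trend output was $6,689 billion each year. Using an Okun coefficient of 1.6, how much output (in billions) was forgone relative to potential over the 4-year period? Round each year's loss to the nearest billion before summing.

Year 1988: gap = -1.6 × (8.61 - 5.02) = -5.744%, loss ≈ 6689 × 5.744/100 ≈ 384.
Year 1989: gap = -1.6 × (10.22 - 5.02) = -8.32%, loss ≈ 6689 × 8.32/100 ≈ 557.
Year 1990: gap = -1.6 × (9.26 - 5.02) = -6.784%, loss ≈ 6689 × 6.784/100 ≈ 454.
Year 1991: gap = -1.6 × (6.11 - 5.02) = -1.744%, loss ≈ 6689 × 1.744/100 ≈ 117.
Total lost output = 384 + 557 + 454 + 117 = 1512 billion.

$1,512 billion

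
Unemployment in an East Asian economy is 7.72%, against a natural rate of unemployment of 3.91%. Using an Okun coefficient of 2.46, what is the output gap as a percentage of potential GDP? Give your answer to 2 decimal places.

The unemployment gap is 7.72 - 3.91 = 3.81 percentage points.
Okun's law gives an output gap of -2.46 × 3.81 = -9.3726%, i.e. 9.37% below potential.

-9.37%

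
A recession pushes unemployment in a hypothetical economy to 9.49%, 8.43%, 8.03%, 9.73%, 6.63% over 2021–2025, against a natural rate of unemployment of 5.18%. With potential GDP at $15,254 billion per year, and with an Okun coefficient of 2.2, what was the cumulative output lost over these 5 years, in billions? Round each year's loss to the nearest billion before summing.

Year 2021: gap = -2.2 × (9.49 - 5.18) = -9.482%, loss ≈ 15254 × 9.482/100 ≈ 1446.
Year 2022: gap = -2.2 × (8.43 - 5.18) = -7.15%, loss ≈ 15254 × 7.15/100 ≈ 1091.
Year 2023: gap = -2.2 × (8.03 - 5.18) = -6.27%, loss ≈ 15254 × 6.27/100 ≈ 956.
Year 2024: gap = -2.2 × (9.73 - 5.18) = -10.01%, loss ≈ 15254 × 10.01/100 ≈ 1527.
Year 2025: gap = -2.2 × (6.63 - 5.18) = -3.19%, loss ≈ 15254 × 3.19/100 ≈ 487.
Total lost output = 1446 + 1091 + 956 + 1527 + 487 = 5507 billion.

$5,507 billion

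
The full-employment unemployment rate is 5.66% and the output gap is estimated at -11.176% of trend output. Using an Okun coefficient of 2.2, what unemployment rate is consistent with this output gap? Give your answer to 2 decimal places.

10.74%

From Okun's law, u - u* = -(output gap)/β = -(-11.176)/2.2 = 5.08 points.
So u = 5.66 + 5.08 = 10.74%.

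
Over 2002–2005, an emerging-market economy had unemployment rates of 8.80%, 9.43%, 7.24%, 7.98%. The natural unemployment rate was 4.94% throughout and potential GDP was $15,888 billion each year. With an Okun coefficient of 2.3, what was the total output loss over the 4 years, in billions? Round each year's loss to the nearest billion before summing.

$5,003 billion

Year 2002: gap = -2.3 × (8.8 - 4.94) = -8.878%, loss ≈ 15888 × 8.878/100 ≈ 1411.
Year 2003: gap = -2.3 × (9.43 - 4.94) = -10.327%, loss ≈ 15888 × 10.327/100 ≈ 1641.
Year 2004: gap = -2.3 × (7.24 - 4.94) = -5.29%, loss ≈ 15888 × 5.29/100 ≈ 840.
Year 2005: gap = -2.3 × (7.98 - 4.94) = -6.992%, loss ≈ 15888 × 6.992/100 ≈ 1111.
Total lost output = 1411 + 1641 + 840 + 1111 = 5003 billion.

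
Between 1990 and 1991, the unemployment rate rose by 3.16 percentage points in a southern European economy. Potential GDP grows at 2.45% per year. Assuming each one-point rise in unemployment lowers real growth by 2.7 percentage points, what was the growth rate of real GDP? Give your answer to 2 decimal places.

-6.08%

Growth-rate Okun's law: g_Y = g_Y* - β × Δu.
g_Y = 2.45 - 2.7 × (3.16) = 2.45 - 8.532 = -6.082%, i.e. -6.08% to 2 d.p.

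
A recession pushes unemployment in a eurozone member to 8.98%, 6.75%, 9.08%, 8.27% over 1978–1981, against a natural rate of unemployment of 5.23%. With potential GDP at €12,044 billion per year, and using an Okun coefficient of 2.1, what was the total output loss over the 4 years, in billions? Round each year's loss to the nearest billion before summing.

Year 1978: gap = -2.1 × (8.98 - 5.23) = -7.875%, loss ≈ 12044 × 7.875/100 ≈ 948.
Year 1979: gap = -2.1 × (6.75 - 5.23) = -3.192%, loss ≈ 12044 × 3.192/100 ≈ 384.
Year 1980: gap = -2.1 × (9.08 - 5.23) = -8.085%, loss ≈ 12044 × 8.085/100 ≈ 974.
Year 1981: gap = -2.1 × (8.27 - 5.23) = -6.384%, loss ≈ 12044 × 6.384/100 ≈ 769.
Total lost output = 948 + 384 + 974 + 769 = 3075 billion.

€3,075 billion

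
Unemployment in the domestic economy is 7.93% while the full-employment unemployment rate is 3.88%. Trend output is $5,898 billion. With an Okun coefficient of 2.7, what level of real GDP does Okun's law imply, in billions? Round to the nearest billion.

Unemployment gap = 7.93 - 3.88 = 4.05 points, so the output gap is -2.7 × 4.05 = -10.935%.
Actual GDP = 5898 × (1 - 10.935/100) = 5898 × 0.89065 ≈ 5253 billion.

$5,253 billion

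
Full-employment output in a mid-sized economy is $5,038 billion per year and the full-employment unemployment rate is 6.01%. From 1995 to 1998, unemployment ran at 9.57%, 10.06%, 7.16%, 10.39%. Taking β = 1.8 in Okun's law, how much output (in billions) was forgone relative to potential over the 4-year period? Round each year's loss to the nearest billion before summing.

Year 1995: gap = -1.8 × (9.57 - 6.01) = -6.408%, loss ≈ 5038 × 6.408/100 ≈ 323.
Year 1996: gap = -1.8 × (10.06 - 6.01) = -7.29%, loss ≈ 5038 × 7.29/100 ≈ 367.
Year 1997: gap = -1.8 × (7.16 - 6.01) = -2.07%, loss ≈ 5038 × 2.07/100 ≈ 104.
Year 1998: gap = -1.8 × (10.39 - 6.01) = -7.884%, loss ≈ 5038 × 7.884/100 ≈ 397.
Total lost output = 323 + 367 + 104 + 397 = 1191 billion.

$1,191 billion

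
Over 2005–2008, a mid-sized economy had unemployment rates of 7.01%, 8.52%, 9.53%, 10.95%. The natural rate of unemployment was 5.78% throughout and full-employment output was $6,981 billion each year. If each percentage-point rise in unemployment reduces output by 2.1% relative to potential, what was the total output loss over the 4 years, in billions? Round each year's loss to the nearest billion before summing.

Year 2005: gap = -2.1 × (7.01 - 5.78) = -2.583%, loss ≈ 6981 × 2.583/100 ≈ 180.
Year 2006: gap = -2.1 × (8.52 - 5.78) = -5.754%, loss ≈ 6981 × 5.754/100 ≈ 402.
Year 2007: gap = -2.1 × (9.53 - 5.78) = -7.875%, loss ≈ 6981 × 7.875/100 ≈ 550.
Year 2008: gap = -2.1 × (10.95 - 5.78) = -10.857%, loss ≈ 6981 × 10.857/100 ≈ 758.
Total lost output = 180 + 402 + 550 + 758 = 1890 billion.

$1,890 billion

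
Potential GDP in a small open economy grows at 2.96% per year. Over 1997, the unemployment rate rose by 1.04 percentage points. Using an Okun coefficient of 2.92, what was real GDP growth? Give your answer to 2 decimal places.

-0.08%

Growth-rate Okun's law: g_Y = g_Y* - β × Δu.
g_Y = 2.96 - 2.92 × (1.04) = 2.96 - 3.0368 = -0.0768%, i.e. -0.08% to 2 d.p.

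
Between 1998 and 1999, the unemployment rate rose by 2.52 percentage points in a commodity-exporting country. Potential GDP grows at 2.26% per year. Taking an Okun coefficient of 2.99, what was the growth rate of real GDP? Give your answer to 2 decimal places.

-5.27%

Growth-rate Okun's law: g_Y = g_Y* - β × Δu.
g_Y = 2.26 - 2.99 × (2.52) = 2.26 - 7.5348 = -5.2748%, i.e. -5.27% to 2 d.p.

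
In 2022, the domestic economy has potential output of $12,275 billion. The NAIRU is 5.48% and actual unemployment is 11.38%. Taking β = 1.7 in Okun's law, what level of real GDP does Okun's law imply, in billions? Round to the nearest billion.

$11,044 billion

Unemployment gap = 11.38 - 5.48 = 5.9 points, so the output gap is -1.7 × 5.9 = -10.03%.
Actual GDP = 12275 × (1 - 10.03/100) = 12275 × 0.8997 ≈ 11044 billion.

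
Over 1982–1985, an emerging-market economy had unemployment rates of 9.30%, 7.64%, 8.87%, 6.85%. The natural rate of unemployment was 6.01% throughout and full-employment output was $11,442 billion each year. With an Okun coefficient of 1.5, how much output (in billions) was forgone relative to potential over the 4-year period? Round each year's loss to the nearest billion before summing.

$1,480 billion

Year 1982: gap = -1.5 × (9.3 - 6.01) = -4.935%, loss ≈ 11442 × 4.935/100 ≈ 565.
Year 1983: gap = -1.5 × (7.64 - 6.01) = -2.445%, loss ≈ 11442 × 2.445/100 ≈ 280.
Year 1984: gap = -1.5 × (8.87 - 6.01) = -4.29%, loss ≈ 11442 × 4.29/100 ≈ 491.
Year 1985: gap = -1.5 × (6.85 - 6.01) = -1.26%, loss ≈ 11442 × 1.26/100 ≈ 144.
Total lost output = 565 + 280 + 491 + 144 = 1480 billion.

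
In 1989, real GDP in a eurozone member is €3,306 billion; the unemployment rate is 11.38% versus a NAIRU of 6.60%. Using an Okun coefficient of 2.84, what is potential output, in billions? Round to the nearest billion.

€3,825 billion

Unemployment gap = 11.38 - 6.6 = 4.78 points, so output gap = -2.84 × 4.78 = -13.5752%.
Since Y = Y* × (1 + gap/100), Y* = 3306/0.864248 ≈ 3825 billion.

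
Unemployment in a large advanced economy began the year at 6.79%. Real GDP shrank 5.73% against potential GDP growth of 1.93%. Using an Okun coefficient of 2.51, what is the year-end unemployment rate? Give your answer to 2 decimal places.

Growth-rate Okun's law: g_Y = g_Y* - β × Δu, so Δu = (g_Y* - g_Y)/β.
Δu = (1.93 + 5.73)/2.51 = 7.66/2.51 = 3.05 percentage points.
Year-end unemployment = 6.79 + 3.05 = 9.84%.

9.84%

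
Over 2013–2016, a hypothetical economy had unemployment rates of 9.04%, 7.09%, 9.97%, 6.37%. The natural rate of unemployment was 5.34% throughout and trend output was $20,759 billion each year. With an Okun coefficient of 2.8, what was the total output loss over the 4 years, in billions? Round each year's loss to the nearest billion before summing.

$6,458 billion

Year 2013: gap = -2.8 × (9.04 - 5.34) = -10.36%, loss ≈ 20759 × 10.36/100 ≈ 2151.
Year 2014: gap = -2.8 × (7.09 - 5.34) = -4.9%, loss ≈ 20759 × 4.9/100 ≈ 1017.
Year 2015: gap = -2.8 × (9.97 - 5.34) = -12.964%, loss ≈ 20759 × 12.964/100 ≈ 2691.
Year 2016: gap = -2.8 × (6.37 - 5.34) = -2.884%, loss ≈ 20759 × 2.884/100 ≈ 599.
Total lost output = 2151 + 1017 + 2691 + 599 = 6458 billion.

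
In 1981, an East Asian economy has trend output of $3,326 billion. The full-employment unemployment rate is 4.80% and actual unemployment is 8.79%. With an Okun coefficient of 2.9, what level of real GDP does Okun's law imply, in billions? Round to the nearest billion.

$2,941 billion

Unemployment gap = 8.79 - 4.8 = 3.99 points, so the output gap is -2.9 × 3.99 = -11.571%.
Actual GDP = 3326 × (1 - 11.571/100) = 3326 × 0.88429 ≈ 2941 billion.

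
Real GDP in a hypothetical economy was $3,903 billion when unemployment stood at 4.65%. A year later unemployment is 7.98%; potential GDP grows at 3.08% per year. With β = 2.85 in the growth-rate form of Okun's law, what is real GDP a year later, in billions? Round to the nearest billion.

$3,653 billion

Δu = 7.98 - 4.65 = 3.33 points.
Okun's law (growth form): g_Y = g_Y* - β × Δu = 3.08 - 2.85 × (3.33) = 3.08 - 9.4905 = -6.4105%.
Real GDP in the next year = 3903 × (1 - 6.4105/100) = 3903 × 0.935895 ≈ 3653 billion.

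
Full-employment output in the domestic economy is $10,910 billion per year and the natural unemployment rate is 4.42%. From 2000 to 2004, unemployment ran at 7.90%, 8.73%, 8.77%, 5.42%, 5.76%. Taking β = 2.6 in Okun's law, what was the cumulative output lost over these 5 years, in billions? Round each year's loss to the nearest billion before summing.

$4,108 billion

Year 2000: gap = -2.6 × (7.9 - 4.42) = -9.048%, loss ≈ 10910 × 9.048/100 ≈ 987.
Year 2001: gap = -2.6 × (8.73 - 4.42) = -11.206%, loss ≈ 10910 × 11.206/100 ≈ 1223.
Year 2002: gap = -2.6 × (8.77 - 4.42) = -11.31%, loss ≈ 10910 × 11.31/100 ≈ 1234.
Year 2003: gap = -2.6 × (5.42 - 4.42) = -2.6%, loss ≈ 10910 × 2.6/100 ≈ 284.
Year 2004: gap = -2.6 × (5.76 - 4.42) = -3.484%, loss ≈ 10910 × 3.484/100 ≈ 380.
Total lost output = 987 + 1223 + 1234 + 284 + 380 = 4108 billion.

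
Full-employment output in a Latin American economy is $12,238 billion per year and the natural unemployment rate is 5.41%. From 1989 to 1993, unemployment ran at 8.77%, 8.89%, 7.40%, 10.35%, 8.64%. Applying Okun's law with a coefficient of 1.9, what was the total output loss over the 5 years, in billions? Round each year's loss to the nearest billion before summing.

$3,953 billion

Year 1989: gap = -1.9 × (8.77 - 5.41) = -6.384%, loss ≈ 12238 × 6.384/100 ≈ 781.
Year 1990: gap = -1.9 × (8.89 - 5.41) = -6.612%, loss ≈ 12238 × 6.612/100 ≈ 809.
Year 1991: gap = -1.9 × (7.4 - 5.41) = -3.781%, loss ≈ 12238 × 3.781/100 ≈ 463.
Year 1992: gap = -1.9 × (10.35 - 5.41) = -9.386%, loss ≈ 12238 × 9.386/100 ≈ 1149.
Year 1993: gap = -1.9 × (8.64 - 5.41) = -6.137%, loss ≈ 12238 × 6.137/100 ≈ 751.
Total lost output = 781 + 809 + 463 + 1149 + 751 = 3953 billion.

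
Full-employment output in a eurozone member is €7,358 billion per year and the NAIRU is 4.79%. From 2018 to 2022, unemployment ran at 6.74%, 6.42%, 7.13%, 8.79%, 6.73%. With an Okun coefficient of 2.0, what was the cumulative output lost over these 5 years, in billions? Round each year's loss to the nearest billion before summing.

Year 2018: gap = -2.0 × (6.74 - 4.79) = -3.9%, loss ≈ 7358 × 3.9/100 ≈ 287.
Year 2019: gap = -2.0 × (6.42 - 4.79) = -3.26%, loss ≈ 7358 × 3.26/100 ≈ 240.
Year 2020: gap = -2.0 × (7.13 - 4.79) = -4.68%, loss ≈ 7358 × 4.68/100 ≈ 344.
Year 2021: gap = -2.0 × (8.79 - 4.79) = -8%, loss ≈ 7358 × 8/100 ≈ 589.
Year 2022: gap = -2.0 × (6.73 - 4.79) = -3.88%, loss ≈ 7358 × 3.88/100 ≈ 285.
Total lost output = 287 + 240 + 344 + 589 + 285 = 1745 billion.

€1,745 billion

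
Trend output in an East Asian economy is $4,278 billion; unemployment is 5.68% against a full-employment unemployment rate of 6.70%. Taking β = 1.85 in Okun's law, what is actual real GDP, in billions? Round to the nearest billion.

$4,359 billion

Unemployment gap = 5.68 - 6.7 = -1.02 points, so the output gap is -1.85 × (-1.02) = 1.887%.
Actual GDP = 4278 × (1 + 1.887/100) = 4278 × 1.01887 ≈ 4359 billion.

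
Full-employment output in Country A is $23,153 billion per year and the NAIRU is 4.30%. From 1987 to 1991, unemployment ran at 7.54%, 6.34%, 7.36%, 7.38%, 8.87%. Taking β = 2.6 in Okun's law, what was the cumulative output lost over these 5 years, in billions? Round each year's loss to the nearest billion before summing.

$9,625 billion

Year 1987: gap = -2.6 × (7.54 - 4.3) = -8.424%, loss ≈ 23153 × 8.424/100 ≈ 1950.
Year 1988: gap = -2.6 × (6.34 - 4.3) = -5.304%, loss ≈ 23153 × 5.304/100 ≈ 1228.
Year 1989: gap = -2.6 × (7.36 - 4.3) = -7.956%, loss ≈ 23153 × 7.956/100 ≈ 1842.
Year 1990: gap = -2.6 × (7.38 - 4.3) = -8.008%, loss ≈ 23153 × 8.008/100 ≈ 1854.
Year 1991: gap = -2.6 × (8.87 - 4.3) = -11.882%, loss ≈ 23153 × 11.882/100 ≈ 2751.
Total lost output = 1950 + 1228 + 1842 + 1854 + 2751 = 9625 billion.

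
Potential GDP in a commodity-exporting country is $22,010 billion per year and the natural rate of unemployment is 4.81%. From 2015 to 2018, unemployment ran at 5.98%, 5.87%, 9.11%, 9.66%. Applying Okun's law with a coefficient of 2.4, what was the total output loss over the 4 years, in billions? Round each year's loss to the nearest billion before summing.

Year 2015: gap = -2.4 × (5.98 - 4.81) = -2.808%, loss ≈ 22010 × 2.808/100 ≈ 618.
Year 2016: gap = -2.4 × (5.87 - 4.81) = -2.544%, loss ≈ 22010 × 2.544/100 ≈ 560.
Year 2017: gap = -2.4 × (9.11 - 4.81) = -10.32%, loss ≈ 22010 × 10.32/100 ≈ 2271.
Year 2018: gap = -2.4 × (9.66 - 4.81) = -11.64%, loss ≈ 22010 × 11.64/100 ≈ 2562.
Total lost output = 618 + 560 + 2271 + 2562 = 6011 billion.

$6,011 billion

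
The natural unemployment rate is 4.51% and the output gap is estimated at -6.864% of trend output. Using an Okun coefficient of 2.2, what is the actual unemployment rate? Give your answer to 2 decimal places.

From Okun's law, u - u* = -(output gap)/β = -(-6.864)/2.2 = 3.12 points.
So u = 4.51 + 3.12 = 7.63%.

7.63%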